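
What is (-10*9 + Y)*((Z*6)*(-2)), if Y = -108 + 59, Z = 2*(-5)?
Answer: -16680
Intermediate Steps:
Z = -10
Y = -49
(-10*9 + Y)*((Z*6)*(-2)) = (-10*9 - 49)*(-10*6*(-2)) = (-90 - 49)*(-60*(-2)) = -139*120 = -16680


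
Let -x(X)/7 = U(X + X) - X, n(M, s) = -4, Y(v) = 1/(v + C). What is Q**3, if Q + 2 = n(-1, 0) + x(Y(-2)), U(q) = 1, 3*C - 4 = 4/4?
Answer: -39304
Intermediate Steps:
C = 5/3 (C = 4/3 + (4/4)/3 = 4/3 + (4*(1/4))/3 = 4/3 + (1/3)*1 = 4/3 + 1/3 = 5/3 ≈ 1.6667)
Y(v) = 1/(5/3 + v) (Y(v) = 1/(v + 5/3) = 1/(5/3 + v))
x(X) = -7 + 7*X (x(X) = -7*(1 - X) = -7 + 7*X)
Q = -34 (Q = -2 + (-4 + (-7 + 7*(3/(5 + 3*(-2))))) = -2 + (-4 + (-7 + 7*(3/(5 - 6)))) = -2 + (-4 + (-7 + 7*(3/(-1)))) = -2 + (-4 + (-7 + 7*(3*(-1)))) = -2 + (-4 + (-7 + 7*(-3))) = -2 + (-4 + (-7 - 21)) = -2 + (-4 - 28) = -2 - 32 = -34)
Q**3 = (-34)**3 = -39304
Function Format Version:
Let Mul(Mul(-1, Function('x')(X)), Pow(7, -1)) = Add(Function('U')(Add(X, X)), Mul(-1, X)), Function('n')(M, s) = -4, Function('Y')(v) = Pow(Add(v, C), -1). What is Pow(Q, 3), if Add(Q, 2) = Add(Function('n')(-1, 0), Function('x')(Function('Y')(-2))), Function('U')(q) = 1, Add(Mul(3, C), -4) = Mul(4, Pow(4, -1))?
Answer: -39304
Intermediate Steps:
C = Rational(5, 3) (C = Add(Rational(4, 3), Mul(Rational(1, 3), Mul(4, Pow(4, -1)))) = Add(Rational(4, 3), Mul(Rational(1, 3), Mul(4, Rational(1, 4)))) = Add(Rational(4, 3), Mul(Rational(1, 3), 1)) = Add(Rational(4, 3), Rational(1, 3)) = Rational(5, 3) ≈ 1.6667)
Function('Y')(v) = Pow(Add(Rational(5, 3), v), -1) (Function('Y')(v) = Pow(Add(v, Rational(5, 3)), -1) = Pow(Add(Rational(5, 3), v), -1))
Function('x')(X) = Add(-7, Mul(7, X)) (Function('x')(X) = Mul(-7, Add(1, Mul(-1, X))) = Add(-7, Mul(7, X)))
Q = -34 (Q = Add(-2, Add(-4, Add(-7, Mul(7, Mul(3, Pow(Add(5, Mul(3, -2)), -1)))))) = Add(-2, Add(-4, Add(-7, Mul(7, Mul(3, Pow(Add(5, -6), -1)))))) = Add(-2, Add(-4, Add(-7, Mul(7, Mul(3, Pow(-1, -1)))))) = Add(-2, Add(-4, Add(-7, Mul(7, Mul(3, -1))))) = Add(-2, Add(-4, Add(-7, Mul(7, -3)))) = Add(-2, Add(-4, Add(-7, -21))) = Add(-2, Add(-4, -28)) = Add(-2, -32) = -34)
Pow(Q, 3) = Pow(-34, 3) = -39304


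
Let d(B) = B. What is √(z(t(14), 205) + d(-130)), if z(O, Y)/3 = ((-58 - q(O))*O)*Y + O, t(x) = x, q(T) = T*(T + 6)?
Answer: 2*I*√727567 ≈ 1706.0*I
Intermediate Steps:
q(T) = T*(6 + T)
z(O, Y) = 3*O + 3*O*Y*(-58 - O*(6 + O)) (z(O, Y) = 3*(((-58 - O*(6 + O))*O)*Y + O) = 3*((O*(-58 - O*(6 + O)))*Y + O) = 3*(O*Y*(-58 - O*(6 + O)) + O) = 3*(O + O*Y*(-58 - O*(6 + O))) = 3*O + 3*O*Y*(-58 - O*(6 + O)))
√(z(t(14), 205) + d(-130)) = √(-3*14*(-1 + 58*205 + 14*205*(6 + 14)) - 130) = √(-3*14*(-1 + 11890 + 14*205*20) - 130) = √(-3*14*(-1 + 11890 + 57400) - 130) = √(-3*14*69289 - 130) = √(-2910138 - 130) = √(-2910268) = 2*I*√727567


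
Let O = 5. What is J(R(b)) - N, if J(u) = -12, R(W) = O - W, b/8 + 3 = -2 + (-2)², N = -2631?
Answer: 2619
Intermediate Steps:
b = -8 (b = -24 + 8*(-2 + (-2)²) = -24 + 8*(-2 + 4) = -24 + 8*2 = -24 + 16 = -8)
R(W) = 5 - W
J(R(b)) - N = -12 - 1*(-2631) = -12 + 2631 = 2619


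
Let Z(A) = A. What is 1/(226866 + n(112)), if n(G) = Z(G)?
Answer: 1/226978 ≈ 4.4057e-6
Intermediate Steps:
n(G) = G
1/(226866 + n(112)) = 1/(226866 + 112) = 1/226978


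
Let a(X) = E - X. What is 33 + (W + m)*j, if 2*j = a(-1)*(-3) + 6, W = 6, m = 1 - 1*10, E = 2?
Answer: 75/2 ≈ 37.500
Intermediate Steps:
a(X) = 2 - X
m = -9 (m = 1 - 10 = -9)
j = -3/2 (j = ((2 - 1*(-1))*(-3) + 6)/2 = ((2 + 1)*(-3) + 6)/2 = (3*(-3) + 6)/2 = (-9 + 6)/2 = (½)*(-3) = -3/2 ≈ -1.5000)
33 + (W + m)*j = 33 + (6 - 9)*(-3/2) = 33 - 3*(-3/2) = 33 + 9/2 = 75/2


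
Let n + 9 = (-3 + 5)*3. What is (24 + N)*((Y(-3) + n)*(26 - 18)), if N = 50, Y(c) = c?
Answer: -3552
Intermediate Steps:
n = -3 (n = -9 + (-3 + 5)*3 = -9 + 2*3 = -9 + 6 = -3)
(24 + N)*((Y(-3) + n)*(26 - 18)) = (24 + 50)*((-3 - 3)*(26 - 18)) = 74*(-6*8) = 74*(-48) = -3552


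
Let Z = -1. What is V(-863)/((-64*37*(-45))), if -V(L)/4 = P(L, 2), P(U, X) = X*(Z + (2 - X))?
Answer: 1/13320 ≈ 7.5075e-5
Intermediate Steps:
P(U, X) = X*(1 - X) (P(U, X) = X*(-1 + (2 - X)) = X*(1 - X))
V(L) = 8 (V(L) = -8*(1 - 1*2) = -8*(1 - 2) = -8*(-1) = -4*(-2) = 8)
V(-863)/((-64*37*(-45))) = 8/((-64*37*(-45))) = 8/((-2368*(-45))) = 8/106560 = 8*(1/106560) = 1/13320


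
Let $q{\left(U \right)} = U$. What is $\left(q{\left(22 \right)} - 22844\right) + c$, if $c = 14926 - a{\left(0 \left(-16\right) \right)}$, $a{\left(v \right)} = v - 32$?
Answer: $-7864$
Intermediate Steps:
$a{\left(v \right)} = -32 + v$
$c = 14958$ ($c = 14926 - \left(-32 + 0 \left(-16\right)\right) = 14926 - \left(-32 + 0\right) = 14926 - -32 = 14926 + 32 = 14958$)
$\left(q{\left(22 \right)} - 22844\right) + c = \left(22 - 22844\right) + 14958 = -22822 + 14958 = -7864$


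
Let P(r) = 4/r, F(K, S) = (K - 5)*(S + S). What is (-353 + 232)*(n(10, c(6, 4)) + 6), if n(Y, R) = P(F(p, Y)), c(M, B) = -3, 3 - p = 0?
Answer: -7139/10 ≈ -713.90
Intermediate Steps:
p = 3 (p = 3 - 1*0 = 3 + 0 = 3)
F(K, S) = 2*S*(-5 + K) (F(K, S) = (-5 + K)*(2*S) = 2*S*(-5 + K))
n(Y, R) = -1/Y (n(Y, R) = 4/((2*Y*(-5 + 3))) = 4/((2*Y*(-2))) = 4/((-4*Y)) = 4*(-1/(4*Y)) = -1/Y)
(-353 + 232)*(n(10, c(6, 4)) + 6) = (-353 + 232)*(-1/10 + 6) = -121*(-1*1/10 + 6) = -121*(-1/10 + 6) = -121*59/10 = -7139/10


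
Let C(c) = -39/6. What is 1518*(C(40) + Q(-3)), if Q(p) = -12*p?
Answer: 44781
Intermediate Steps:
C(c) = -13/2 (C(c) = -39*1/6 = -13/2)
1518*(C(40) + Q(-3)) = 1518*(-13/2 - 12*(-3)) = 1518*(-13/2 + 36) = 1518*(59/2) = 44781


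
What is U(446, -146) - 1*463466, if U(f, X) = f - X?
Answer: -462874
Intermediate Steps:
U(446, -146) - 1*463466 = (446 - 1*(-146)) - 1*463466 = (446 + 146) - 463466 = 592 - 463466 = -462874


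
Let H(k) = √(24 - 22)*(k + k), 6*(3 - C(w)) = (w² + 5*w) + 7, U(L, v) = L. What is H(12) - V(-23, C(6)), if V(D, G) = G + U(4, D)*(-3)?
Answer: 127/6 + 24*√2 ≈ 55.108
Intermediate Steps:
C(w) = 11/6 - 5*w/6 - w²/6 (C(w) = 3 - ((w² + 5*w) + 7)/6 = 3 - (7 + w² + 5*w)/6 = 3 + (-7/6 - 5*w/6 - w²/6) = 11/6 - 5*w/6 - w²/6)
V(D, G) = -12 + G (V(D, G) = G + 4*(-3) = G - 12 = -12 + G)
H(k) = 2*k*√2 (H(k) = √2*(2*k) = 2*k*√2)
H(12) - V(-23, C(6)) = 2*12*√2 - (-12 + (11/6 - ⅚*6 - ⅙*6²)) = 24*√2 - (-12 + (11/6 - 5 - ⅙*36)) = 24*√2 - (-12 + (11/6 - 5 - 6)) = 24*√2 - (-12 - 55/6) = 24*√2 - 1*(-127/6) = 24*√2 + 127/6 = 127/6 + 24*√2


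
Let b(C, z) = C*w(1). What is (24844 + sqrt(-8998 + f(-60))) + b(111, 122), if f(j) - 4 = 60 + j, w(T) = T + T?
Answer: 25066 + I*sqrt(8994) ≈ 25066.0 + 94.837*I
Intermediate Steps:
w(T) = 2*T
f(j) = 64 + j (f(j) = 4 + (60 + j) = 64 + j)
b(C, z) = 2*C (b(C, z) = C*(2*1) = C*2 = 2*C)
(24844 + sqrt(-8998 + f(-60))) + b(111, 122) = (24844 + sqrt(-8998 + (64 - 60))) + 2*111 = (24844 + sqrt(-8998 + 4)) + 222 = (24844 + sqrt(-8994)) + 222 = (24844 + I*sqrt(8994)) + 222 = 25066 + I*sqrt(8994)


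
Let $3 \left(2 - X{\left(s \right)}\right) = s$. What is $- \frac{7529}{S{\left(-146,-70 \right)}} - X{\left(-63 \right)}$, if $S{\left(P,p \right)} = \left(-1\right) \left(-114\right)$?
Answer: $- \frac{10151}{114} \approx -89.044$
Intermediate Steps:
$S{\left(P,p \right)} = 114$
$X{\left(s \right)} = 2 - \frac{s}{3}$
$- \frac{7529}{S{\left(-146,-70 \right)}} - X{\left(-63 \right)} = - \frac{7529}{114} - \left(2 - -21\right) = \left(-7529\right) \frac{1}{114} - \left(2 + 21\right) = - \frac{7529}{114} - 23 = - \frac{10151}{114}$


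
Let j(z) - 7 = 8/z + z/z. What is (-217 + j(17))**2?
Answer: 12567025/289 ≈ 43485.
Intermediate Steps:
j(z) = 8 + 8/z (j(z) = 7 + (8/z + z/z) = 7 + (8/z + 1) = 7 + (1 + 8/z) = 8 + 8/z)
(-217 + j(17))**2 = (-217 + (8 + 8/17))**2 = (-217 + 144/17)**2 = (-3545/17)**2 = 12567025/289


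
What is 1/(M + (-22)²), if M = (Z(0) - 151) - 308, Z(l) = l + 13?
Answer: 1/38 ≈ 0.026316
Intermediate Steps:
Z(l) = 13 + l
M = -446 (M = ((13 + 0) - 151) - 308 = (13 - 151) - 308 = -138 - 308 = -446)
1/(M + (-22)²) = 1/(-446 + (-22)²) = 1/(-446 + 484) = 1/38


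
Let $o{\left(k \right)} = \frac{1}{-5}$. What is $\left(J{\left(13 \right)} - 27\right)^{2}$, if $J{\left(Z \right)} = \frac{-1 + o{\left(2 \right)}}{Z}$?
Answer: $\frac{3101121}{4225} \approx 733.99$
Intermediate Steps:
$o{\left(k \right)} = - \frac{1}{5}$
$J{\left(Z \right)} = - \frac{6}{5 Z}$ ($J{\left(Z \right)} = \frac{-1 - \frac{1}{5}}{Z} = - \frac{6}{5 Z}$)
$\left(J{\left(13 \right)} - 27\right)^{2} = \left(- \frac{6}{5 \cdot 13} - 27\right)^{2} = \left(\left(- \frac{6}{5}\right) \frac{1}{13} - 27\right)^{2} = \left(- \frac{6}{65} - 27\right)^{2} = \left(- \frac{1761}{65}\right)^{2} = \frac{3101121}{4225}$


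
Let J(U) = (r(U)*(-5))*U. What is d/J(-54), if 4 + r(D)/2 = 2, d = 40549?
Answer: -40549/1080 ≈ -37.545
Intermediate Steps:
r(D) = -4 (r(D) = -8 + 2*2 = -8 + 4 = -4)
J(U) = 20*U (J(U) = (-4*(-5))*U = 20*U)
d/J(-54) = 40549/((20*(-54))) = 40549/(-1080) = 40549*(-1/1080) = -40549/1080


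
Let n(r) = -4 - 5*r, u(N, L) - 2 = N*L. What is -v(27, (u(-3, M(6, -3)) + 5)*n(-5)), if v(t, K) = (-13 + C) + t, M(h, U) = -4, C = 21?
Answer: -35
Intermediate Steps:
u(N, L) = 2 + L*N (u(N, L) = 2 + N*L = 2 + L*N)
v(t, K) = 8 + t (v(t, K) = (-13 + 21) + t = 8 + t)
-v(27, (u(-3, M(6, -3)) + 5)*n(-5)) = -(8 + 27) = -1*35 = -35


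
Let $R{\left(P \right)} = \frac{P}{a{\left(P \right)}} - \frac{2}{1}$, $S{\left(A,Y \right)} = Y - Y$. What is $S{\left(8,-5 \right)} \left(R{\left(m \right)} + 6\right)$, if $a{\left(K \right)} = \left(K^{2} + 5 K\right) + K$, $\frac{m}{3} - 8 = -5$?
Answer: $0$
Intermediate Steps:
$m = 9$ ($m = 24 + 3 \left(-5\right) = 24 - 15 = 9$)
$a{\left(K \right)} = K^{2} + 6 K$
$S{\left(A,Y \right)} = 0$
$R{\left(P \right)} = -2 + \frac{1}{6 + P}$ ($R{\left(P \right)} = \frac{P}{P \left(6 + P\right)} - \frac{2}{1} = P \frac{1}{P \left(6 + P\right)} - 2 = \frac{1}{6 + P} - 2 = -2 + \frac{1}{6 + P}$)
$S{\left(8,-5 \right)} \left(R{\left(m \right)} + 6\right) = 0 \left(\frac{-11 - 18}{6 + 9} + 6\right) = 0 \left(\frac{-11 - 18}{15} + 6\right) = 0 \left(\frac{1}{15} \left(-29\right) + 6\right) = 0 \left(- \frac{29}{15} + 6\right) = 0 \cdot \frac{61}{15} = 0$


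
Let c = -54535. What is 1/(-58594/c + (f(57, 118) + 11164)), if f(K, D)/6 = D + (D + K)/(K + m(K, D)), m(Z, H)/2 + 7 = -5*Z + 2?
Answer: 28521805/338584251872 ≈ 8.4238e-5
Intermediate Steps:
m(Z, H) = -10 - 10*Z (m(Z, H) = -14 + 2*(-5*Z + 2) = -14 + 2*(2 - 5*Z) = -14 + (4 - 10*Z) = -10 - 10*Z)
f(K, D) = 6*D + 6*(D + K)/(-10 - 9*K) (f(K, D) = 6*(D + (D + K)/(K + (-10 - 10*K))) = 6*(D + (D + K)/(-10 - 9*K)) = 6*D + 6*(D + K)/(-10 - 9*K))
1/(-58594/c + (f(57, 118) + 11164)) = 1/(-58594/(-54535) + (6*(-1*57 + 9*118 + 9*118*57)/(10 + 9*57) + 11164)) = 1/(-58594*(-1/54535) + (6*(-57 + 1062 + 60534)/(10 + 513) + 11164)) = 1/(58594/54535 + (6*61539/523 + 11164)) = 1/(58594/54535 + (6*(1/523)*61539 + 11164)) = 1/(58594/54535 + (369234/523 + 11164)) = 1/(58594/54535 + 6208006/523) = 1/(338584251872/28521805) = 28521805/338584251872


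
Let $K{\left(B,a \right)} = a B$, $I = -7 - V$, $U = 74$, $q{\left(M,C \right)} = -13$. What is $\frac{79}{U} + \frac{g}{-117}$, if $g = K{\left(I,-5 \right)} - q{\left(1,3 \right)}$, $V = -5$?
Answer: $\frac{7541}{8658} \approx 0.87099$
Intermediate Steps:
$I = -2$ ($I = -7 - -5 = -7 + 5 = -2$)
$K{\left(B,a \right)} = B a$
$g = 23$ ($g = \left(-2\right) \left(-5\right) - -13 = 10 + 13 = 23$)
$\frac{79}{U} + \frac{g}{-117} = \frac{79}{74} + \frac{23}{-117} = 79 \cdot \frac{1}{74} + 23 \left(- \frac{1}{117}\right) = \frac{79}{74} - \frac{23}{117} = \frac{7541}{8658}$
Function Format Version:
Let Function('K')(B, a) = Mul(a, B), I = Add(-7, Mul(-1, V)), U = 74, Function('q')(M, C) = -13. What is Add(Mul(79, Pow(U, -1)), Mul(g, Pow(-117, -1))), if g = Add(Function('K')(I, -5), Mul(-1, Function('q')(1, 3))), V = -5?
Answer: Rational(7541, 8658) ≈ 0.87099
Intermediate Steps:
I = -2 (I = Add(-7, Mul(-1, -5)) = Add(-7, 5) = -2)
Function('K')(B, a) = Mul(B, a)
g = 23 (g = Add(Mul(-2, -5), Mul(-1, -13)) = Add(10, 13) = 23)
Add(Mul(79, Pow(U, -1)), Mul(g, Pow(-117, -1))) = Add(Mul(79, Pow(74, -1)), Mul(23, Pow(-117, -1))) = Add(Mul(79, Rational(1, 74)), Mul(23, Rational(-1, 117))) = Add(Rational(79, 74), Rational(-23, 117)) = Rational(7541, 8658)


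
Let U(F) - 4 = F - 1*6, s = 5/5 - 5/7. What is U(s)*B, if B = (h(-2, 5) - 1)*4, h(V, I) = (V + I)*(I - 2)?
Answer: -384/7 ≈ -54.857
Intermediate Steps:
h(V, I) = (-2 + I)*(I + V) (h(V, I) = (I + V)*(-2 + I) = (-2 + I)*(I + V))
s = 2/7 (s = 5*(⅕) - 5*⅐ = 1 - 5/7 = 2/7 ≈ 0.28571)
U(F) = -2 + F (U(F) = 4 + (F - 1*6) = 4 + (F - 6) = 4 + (-6 + F) = -2 + F)
B = 32 (B = ((5² - 2*5 - 2*(-2) + 5*(-2)) - 1)*4 = ((25 - 10 + 4 - 10) - 1)*4 = (9 - 1)*4 = 8*4 = 32)
U(s)*B = (-2 + 2/7)*32 = -12/7*32 = -384/7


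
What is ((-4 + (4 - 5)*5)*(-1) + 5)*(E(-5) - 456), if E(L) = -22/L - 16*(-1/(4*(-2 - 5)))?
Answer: -31652/5 ≈ -6330.4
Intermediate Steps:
E(L) = -4/7 - 22/L (E(L) = -22/L - 16/((-7*(-4))) = -22/L - 16/28 = -22/L - 16*1/28 = -22/L - 4/7 = -4/7 - 22/L)
((-4 + (4 - 5)*5)*(-1) + 5)*(E(-5) - 456) = ((-4 + (4 - 5)*5)*(-1) + 5)*((-4/7 - 22/(-5)) - 456) = ((-4 - 1*5)*(-1) + 5)*((-4/7 - 22*(-1/5)) - 456) = ((-4 - 5)*(-1) + 5)*((-4/7 + 22/5) - 456) = (-9*(-1) + 5)*(134/35 - 456) = (9 + 5)*(-15826/35) = 14*(-15826/35) = -31652/5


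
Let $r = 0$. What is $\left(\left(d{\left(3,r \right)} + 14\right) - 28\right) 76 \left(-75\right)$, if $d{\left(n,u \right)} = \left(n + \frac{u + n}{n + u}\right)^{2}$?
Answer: $-11400$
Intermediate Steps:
$d{\left(n,u \right)} = \left(1 + n\right)^{2}$ ($d{\left(n,u \right)} = \left(n + \frac{n + u}{n + u}\right)^{2} = \left(n + 1\right)^{2} = \left(1 + n\right)^{2}$)
$\left(\left(d{\left(3,r \right)} + 14\right) - 28\right) 76 \left(-75\right) = \left(\left(\left(1 + 3^{2} + 2 \cdot 3\right) + 14\right) - 28\right) 76 \left(-75\right) = \left(\left(\left(1 + 9 + 6\right) + 14\right) - 28\right) 76 \left(-75\right) = \left(\left(16 + 14\right) - 28\right) 76 \left(-75\right) = \left(30 - 28\right) 76 \left(-75\right) = 2 \cdot 76 \left(-75\right) = 152 \left(-75\right) = -11400$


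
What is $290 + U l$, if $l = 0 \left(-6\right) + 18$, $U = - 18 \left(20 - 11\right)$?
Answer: $-2626$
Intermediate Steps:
$U = -162$ ($U = \left(-18\right) 9 = -162$)
$l = 18$ ($l = 0 + 18 = 18$)
$290 + U l = 290 - 2916 = -2626$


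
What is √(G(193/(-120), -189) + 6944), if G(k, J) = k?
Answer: √24992610/60 ≈ 83.321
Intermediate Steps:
√(G(193/(-120), -189) + 6944) = √(193/(-120) + 6944) = √(193*(-1/120) + 6944) = √(-193/120 + 6944) = √(833087/120) = √24992610/60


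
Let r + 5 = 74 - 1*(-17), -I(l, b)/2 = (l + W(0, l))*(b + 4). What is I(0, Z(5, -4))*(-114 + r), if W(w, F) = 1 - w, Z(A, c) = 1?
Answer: 280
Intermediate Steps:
I(l, b) = -2*(1 + l)*(4 + b) (I(l, b) = -2*(l + (1 - 1*0))*(b + 4) = -2*(l + (1 + 0))*(4 + b) = -2*(l + 1)*(4 + b) = -2*(1 + l)*(4 + b))
r = 86 (r = -5 + (74 - 1*(-17)) = -5 + (74 + 17) = -5 + 91 = 86)
I(0, Z(5, -4))*(-114 + r) = (-8 - 8*0 - 2*1 - 2*1*0)*(-114 + 86) = (-8 + 0 - 2 + 0)*(-28) = -10*(-28) = 280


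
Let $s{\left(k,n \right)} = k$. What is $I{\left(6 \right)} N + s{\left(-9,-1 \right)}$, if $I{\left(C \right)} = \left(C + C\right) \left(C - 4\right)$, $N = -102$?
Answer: $-2457$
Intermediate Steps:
$I{\left(C \right)} = 2 C \left(-4 + C\right)$
$I{\left(6 \right)} N + s{\left(-9,-1 \right)} = 2 \cdot 6 \left(-4 + 6\right) \left(-102\right) - 9 = 2 \cdot 6 \cdot 2 \left(-102\right) - 9 = 24 \left(-102\right) - 9 = -2448 - 9 = -2457$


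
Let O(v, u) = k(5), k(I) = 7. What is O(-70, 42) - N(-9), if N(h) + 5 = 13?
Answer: -1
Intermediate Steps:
N(h) = 8 (N(h) = -5 + 13 = 8)
O(v, u) = 7
O(-70, 42) - N(-9) = 7 - 1*8 = 7 - 8 = -1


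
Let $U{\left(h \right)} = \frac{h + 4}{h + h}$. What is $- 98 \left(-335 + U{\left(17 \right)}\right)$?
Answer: $\frac{557081}{17} \approx 32770.0$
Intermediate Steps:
$U{\left(h \right)} = \frac{4 + h}{2 h}$
$- 98 \left(-335 + U{\left(17 \right)}\right) = - 98 \left(-335 + \frac{4 + 17}{2 \cdot 17}\right) = - 98 \left(-335 + \frac{1}{2} \cdot \frac{1}{17} \cdot 21\right) = - 98 \left(-335 + \frac{21}{34}\right) = \left(-98\right) \left(- \frac{11369}{34}\right) = \frac{557081}{17}$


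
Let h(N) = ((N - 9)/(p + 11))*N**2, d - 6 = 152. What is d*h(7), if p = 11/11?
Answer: -3871/3 ≈ -1290.3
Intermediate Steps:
d = 158 (d = 6 + 152 = 158)
p = 1 (p = 11*(1/11) = 1)
h(N) = N**2*(-3/4 + N/12) (h(N) = ((N - 9)/(1 + 11))*N**2 = ((-9 + N)/12)*N**2 = ((-9 + N)*(1/12))*N**2 = (-3/4 + N/12)*N**2 = N**2*(-3/4 + N/12))
d*h(7) = 158*((1/12)*7**2*(-9 + 7)) = 158*((1/12)*49*(-2)) = 158*(-49/6) = -3871/3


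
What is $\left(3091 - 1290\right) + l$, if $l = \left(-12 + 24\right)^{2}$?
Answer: $1945$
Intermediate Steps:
$l = 144$ ($l = 12^{2} = 144$)
$\left(3091 - 1290\right) + l = \left(3091 - 1290\right) + 144 = 1801 + 144 = 1945$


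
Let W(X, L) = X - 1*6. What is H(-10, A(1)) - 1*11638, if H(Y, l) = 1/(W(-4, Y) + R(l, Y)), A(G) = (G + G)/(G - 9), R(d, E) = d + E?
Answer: -942682/81 ≈ -11638.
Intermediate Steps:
W(X, L) = -6 + X (W(X, L) = X - 6 = -6 + X)
R(d, E) = E + d
A(G) = 2*G/(-9 + G) (A(G) = (2*G)/(-9 + G) = 2*G/(-9 + G))
H(Y, l) = 1/(-10 + Y + l) (H(Y, l) = 1/((-6 - 4) + (Y + l)) = 1/(-10 + (Y + l)) = 1/(-10 + Y + l))
H(-10, A(1)) - 1*11638 = 1/(-10 - 10 + 2*1/(-9 + 1)) - 1*11638 = 1/(-10 - 10 + 2*1/(-8)) - 11638 = 1/(-10 - 10 + 2*1*(-1/8)) - 11638 = 1/(-10 - 10 - 1/4) - 11638 = 1/(-81/4) - 11638 = -4/81 - 11638 = -942682/81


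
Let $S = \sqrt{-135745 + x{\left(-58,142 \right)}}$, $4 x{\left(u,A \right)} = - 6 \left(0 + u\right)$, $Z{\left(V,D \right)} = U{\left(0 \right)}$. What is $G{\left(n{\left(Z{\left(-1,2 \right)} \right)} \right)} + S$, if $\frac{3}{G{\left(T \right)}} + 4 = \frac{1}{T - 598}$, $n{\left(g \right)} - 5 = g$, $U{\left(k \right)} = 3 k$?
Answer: $- \frac{593}{791} + i \sqrt{135658} \approx -0.74968 + 368.32 i$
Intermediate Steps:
$Z{\left(V,D \right)} = 0$ ($Z{\left(V,D \right)} = 3 \cdot 0 = 0$)
$n{\left(g \right)} = 5 + g$
$x{\left(u,A \right)} = - \frac{3 u}{2}$ ($x{\left(u,A \right)} = \frac{\left(-6\right) \left(0 + u\right)}{4} = \frac{\left(-6\right) u}{4} = - \frac{3 u}{2}$)
$G{\left(T \right)} = \frac{3}{-4 + \frac{1}{-598 + T}}$ ($G{\left(T \right)} = \frac{3}{-4 + \frac{1}{T - 598}} = \frac{3}{-4 + \frac{1}{-598 + T}}$)
$S = i \sqrt{135658}$ ($S = \sqrt{-135745 - -87} = \sqrt{-135745 + 87} = \sqrt{-135658} = i \sqrt{135658} \approx 368.32 i$)
$G{\left(n{\left(Z{\left(-1,2 \right)} \right)} \right)} + S = \frac{3 \left(598 - \left(5 + 0\right)\right)}{-2393 + 4 \left(5 + 0\right)} + i \sqrt{135658} = \frac{3 \left(598 - 5\right)}{-2393 + 4 \cdot 5} + i \sqrt{135658} = \frac{3 \left(598 - 5\right)}{-2393 + 20} + i \sqrt{135658} = 3 \frac{1}{-2373} \cdot 593 + i \sqrt{135658} = 3 \left(- \frac{1}{2373}\right) 593 + i \sqrt{135658} = - \frac{593}{791} + i \sqrt{135658}$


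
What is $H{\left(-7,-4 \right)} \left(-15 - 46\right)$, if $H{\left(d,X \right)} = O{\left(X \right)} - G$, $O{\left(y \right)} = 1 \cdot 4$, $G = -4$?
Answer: $-488$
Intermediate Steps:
$O{\left(y \right)} = 4$
$H{\left(d,X \right)} = 8$ ($H{\left(d,X \right)} = 4 - -4 = 4 + 4 = 8$)
$H{\left(-7,-4 \right)} \left(-15 - 46\right) = 8 \left(-15 - 46\right) = 8 \left(-61\right) = -488$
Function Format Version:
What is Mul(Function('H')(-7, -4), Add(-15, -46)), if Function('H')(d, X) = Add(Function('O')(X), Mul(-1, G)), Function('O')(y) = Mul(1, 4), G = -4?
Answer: -488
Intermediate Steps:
Function('O')(y) = 4
Function('H')(d, X) = 8 (Function('H')(d, X) = Add(4, Mul(-1, -4)) = Add(4, 4) = 8)
Mul(Function('H')(-7, -4), Add(-15, -46)) = Mul(8, Add(-15, -46)) = Mul(8, -61) = -488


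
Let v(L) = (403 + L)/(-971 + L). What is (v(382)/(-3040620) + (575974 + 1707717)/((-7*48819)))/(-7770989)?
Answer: 90887098821755/105688599297466240748 ≈ 8.5995e-7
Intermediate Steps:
v(L) = (403 + L)/(-971 + L)
(v(382)/(-3040620) + (575974 + 1707717)/((-7*48819)))/(-7770989) = (((403 + 382)/(-971 + 382))/(-3040620) + (575974 + 1707717)/((-7*48819)))/(-7770989) = ((785/(-589))*(-1/3040620) + 2283691/(-341733))*(-1/7770989) = (-1/589*785*(-1/3040620) + 2283691*(-1/341733))*(-1/7770989) = (-785/589*(-1/3040620) - 2283691/341733)*(-1/7770989) = (157/358185036 - 2283691/341733)*(-1/7770989) = -90887098821755/13600405211932*(-1/7770989) = 90887098821755/105688599297466240748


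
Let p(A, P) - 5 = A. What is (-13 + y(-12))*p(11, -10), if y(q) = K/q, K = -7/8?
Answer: -1241/6 ≈ -206.83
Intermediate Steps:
K = -7/8 (K = -7*1/8 = -7/8 ≈ -0.87500)
p(A, P) = 5 + A
y(q) = -7/(8*q)
(-13 + y(-12))*p(11, -10) = (-13 - 7/8/(-12))*(5 + 11) = (-13 - 7/8*(-1/12))*16 = (-13 + 7/96)*16 = -1241/96*16 = -1241/6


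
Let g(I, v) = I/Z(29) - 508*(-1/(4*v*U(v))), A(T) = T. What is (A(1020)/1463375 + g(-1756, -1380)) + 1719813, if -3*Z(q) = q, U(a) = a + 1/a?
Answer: 958674389177108404/557370562675 ≈ 1.7200e+6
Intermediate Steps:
Z(q) = -q/3
g(I, v) = -3*I/29 - 508/(v*(-4*v - 4/v)) (g(I, v) = I/((-1/3*29)) - 508*(-1/(4*v*(v + 1/v))) = I/(-29/3) - 508*1/(v*(-4*v - 4/v)) = I*(-3/29) - 508*1/(v*(-4*v - 4/v)) = -3*I/29 - 508/(v*(-4*v - 4/v)))
(A(1020)/1463375 + g(-1756, -1380)) + 1719813 = (1020/1463375 + (3683 - 3*(-1756)*(1 + (-1380)**2))/(29*(1 + (-1380)**2))) + 1719813 = (1020*(1/1463375) + (3683 - 3*(-1756)*(1 + 1904400))/(29*(1 + 1904400))) + 1719813 = (204/292675 + (1/29)*(3683 - 3*(-1756)*1904401)/1904401) + 1719813 = (204/292675 + (1/29)*(1/1904401)*(3683 + 10032384468)) + 1719813 = (204/292675 + (1/29)*(1/1904401)*10032388151) + 1719813 = (204/292675 + 345944419/1904401) + 1719813 = 101249671328629/557370562675 + 1719813 = 958674389177108404/557370562675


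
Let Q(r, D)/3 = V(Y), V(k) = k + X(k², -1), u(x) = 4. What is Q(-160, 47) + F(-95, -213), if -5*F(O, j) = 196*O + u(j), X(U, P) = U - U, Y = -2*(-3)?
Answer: 18706/5 ≈ 3741.2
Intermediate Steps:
Y = 6
X(U, P) = 0
V(k) = k (V(k) = k + 0 = k)
Q(r, D) = 18 (Q(r, D) = 3*6 = 18)
F(O, j) = -⅘ - 196*O/5 (F(O, j) = -(196*O + 4)/5 = -(4 + 196*O)/5 = -⅘ - 196*O/5)
Q(-160, 47) + F(-95, -213) = 18 + (-⅘ - 196/5*(-95)) = 18 + (-⅘ + 3724) = 18 + 18616/5 = 18706/5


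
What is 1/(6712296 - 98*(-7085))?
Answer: 1/7406626 ≈ 1.3501e-7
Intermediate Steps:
1/(6712296 - 98*(-7085)) = 1/(6712296 + 694330) = 1/7406626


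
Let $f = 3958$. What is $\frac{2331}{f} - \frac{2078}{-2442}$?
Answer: $\frac{6958513}{4832718} \approx 1.4399$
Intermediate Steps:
$\frac{2331}{f} - \frac{2078}{-2442} = \frac{2331}{3958} - \frac{2078}{-2442} = 2331 \cdot \frac{1}{3958} - - \frac{1039}{1221} = \frac{2331}{3958} + \frac{1039}{1221} = \frac{6958513}{4832718}$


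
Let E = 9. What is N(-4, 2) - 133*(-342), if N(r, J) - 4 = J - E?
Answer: 45483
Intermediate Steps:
N(r, J) = -5 + J (N(r, J) = 4 + (J - 1*9) = 4 + (J - 9) = 4 + (-9 + J) = -5 + J)
N(-4, 2) - 133*(-342) = (-5 + 2) - 133*(-342) = -3 + 45486 = 45483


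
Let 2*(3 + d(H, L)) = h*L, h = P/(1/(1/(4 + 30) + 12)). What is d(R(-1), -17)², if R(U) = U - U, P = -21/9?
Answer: 7991929/144 ≈ 55500.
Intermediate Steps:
P = -7/3 (P = -21*⅑ = -7/3 ≈ -2.3333)
h = -2863/102 (h = -(28 + 7/(3*(4 + 30))) = -7/(3*(1/(1/34 + 12))) = -7/(3*(1/(409/34))) = -7/(3*34/409) = -7/3*409/34 = -2863/102 ≈ -28.069)
R(U) = 0
d(H, L) = -3 - 2863*L/204 (d(H, L) = -3 + (-2863*L/102)/2 = -3 - 2863*L/204)
d(R(-1), -17)² = (-3 - 2863/204*(-17))² = (-3 + 2863/12)² = (2827/12)² = 7991929/144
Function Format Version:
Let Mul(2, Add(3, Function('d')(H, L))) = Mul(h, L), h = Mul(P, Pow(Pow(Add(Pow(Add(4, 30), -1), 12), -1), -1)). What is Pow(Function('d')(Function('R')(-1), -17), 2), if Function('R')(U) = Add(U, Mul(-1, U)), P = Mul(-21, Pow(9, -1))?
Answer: Rational(7991929, 144) ≈ 55500.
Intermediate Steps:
P = Rational(-7, 3) (P = Mul(-21, Rational(1, 9)) = Rational(-7, 3) ≈ -2.3333)
h = Rational(-2863, 102) (h = Mul(Rational(-7, 3), Pow(Pow(Add(Pow(Add(4, 30), -1), 12), -1), -1)) = Mul(Rational(-7, 3), Pow(Pow(Add(Pow(34, -1), 12), -1), -1)) = Mul(Rational(-7, 3), Pow(Pow(Add(Rational(1, 34), 12), -1), -1)) = Mul(Rational(-7, 3), Pow(Pow(Rational(409, 34), -1), -1)) = Mul(Rational(-7, 3), Pow(Rational(34, 409), -1)) = Mul(Rational(-7, 3), Rational(409, 34)) = Rational(-2863, 102) ≈ -28.069)
Function('R')(U) = 0
Function('d')(H, L) = Add(-3, Mul(Rational(-2863, 204), L)) (Function('d')(H, L) = Add(-3, Mul(Rational(1, 2), Mul(Rational(-2863, 102), L))) = Add(-3, Mul(Rational(-2863, 204), L)))
Pow(Function('d')(Function('R')(-1), -17), 2) = Pow(Add(-3, Mul(Rational(-2863, 204), -17)), 2) = Pow(Add(-3, Rational(2863, 12)), 2) = Pow(Rational(2827, 12), 2) = Rational(7991929, 144)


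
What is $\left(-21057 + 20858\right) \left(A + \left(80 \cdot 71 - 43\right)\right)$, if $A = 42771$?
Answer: $-9633192$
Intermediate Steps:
$\left(-21057 + 20858\right) \left(A + \left(80 \cdot 71 - 43\right)\right) = \left(-21057 + 20858\right) \left(42771 + \left(80 \cdot 71 - 43\right)\right) = - 199 \left(42771 + \left(5680 - 43\right)\right) = - 199 \left(42771 + 5637\right) = \left(-199\right) 48408 = -9633192$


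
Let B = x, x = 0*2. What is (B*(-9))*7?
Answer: 0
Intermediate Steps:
x = 0
B = 0
(B*(-9))*7 = (0*(-9))*7 = 0*7 = 0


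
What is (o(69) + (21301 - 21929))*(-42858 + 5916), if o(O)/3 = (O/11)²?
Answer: 2279506110/121 ≈ 1.8839e+7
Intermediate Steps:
o(O) = 3*O²/121 (o(O) = 3*(O/11)² = 3*(O²/121) = 3*O²/121)
(o(69) + (21301 - 21929))*(-42858 + 5916) = ((3/121)*69² + (21301 - 21929))*(-42858 + 5916) = ((3/121)*4761 - 628)*(-36942) = (14283/121 - 628)*(-36942) = -61705/121*(-36942) = 2279506110/121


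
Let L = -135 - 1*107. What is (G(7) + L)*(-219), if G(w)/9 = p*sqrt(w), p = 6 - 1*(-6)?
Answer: 52998 - 23652*sqrt(7) ≈ -9579.3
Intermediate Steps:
p = 12 (p = 6 + 6 = 12)
G(w) = 108*sqrt(w) (G(w) = 9*(12*sqrt(w)) = 108*sqrt(w))
L = -242 (L = -135 - 107 = -242)
(G(7) + L)*(-219) = (108*sqrt(7) - 242)*(-219) = (-242 + 108*sqrt(7))*(-219) = 52998 - 23652*sqrt(7)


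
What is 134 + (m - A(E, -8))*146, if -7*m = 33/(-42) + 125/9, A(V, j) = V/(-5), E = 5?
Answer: 2957/441 ≈ 6.7052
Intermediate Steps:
A(V, j) = -V/5 (A(V, j) = V*(-⅕) = -V/5)
m = -1651/882 (m = -(33/(-42) + 125/9)/7 = -(33*(-1/42) + 125*(⅑))/7 = -(-11/14 + 125/9)/7 = -⅐*1651/126 = -1651/882 ≈ -1.8719)
134 + (m - A(E, -8))*146 = 134 + (-1651/882 - (-1)*5/5)*146 = 134 + (-1651/882 - 1*(-1))*146 = 134 + (-1651/882 + 1)*146 = 134 - 769/882*146 = 134 - 56137/441 = 2957/441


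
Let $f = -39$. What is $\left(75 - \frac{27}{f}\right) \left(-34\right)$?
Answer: $- \frac{33456}{13} \approx -2573.5$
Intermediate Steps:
$\left(75 - \frac{27}{f}\right) \left(-34\right) = \left(75 - \frac{27}{-39}\right) \left(-34\right) = \left(75 - - \frac{9}{13}\right) \left(-34\right) = \left(75 + \frac{9}{13}\right) \left(-34\right) = \frac{984}{13} \left(-34\right) = - \frac{33456}{13}$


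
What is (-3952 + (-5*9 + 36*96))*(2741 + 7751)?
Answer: -5676172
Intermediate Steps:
(-3952 + (-5*9 + 36*96))*(2741 + 7751) = (-3952 + (-45 + 3456))*10492 = (-3952 + 3411)*10492 = -541*10492 = -5676172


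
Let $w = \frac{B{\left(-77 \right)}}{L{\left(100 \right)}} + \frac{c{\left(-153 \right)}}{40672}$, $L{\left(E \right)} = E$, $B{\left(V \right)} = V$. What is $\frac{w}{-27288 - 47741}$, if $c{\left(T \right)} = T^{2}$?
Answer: $\frac{197711}{76289487200} \approx 2.5916 \cdot 10^{-6}$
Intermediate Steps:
$w = - \frac{197711}{1016800}$ ($w = - \frac{77}{100} + \frac{\left(-153\right)^{2}}{40672} = \left(-77\right) \frac{1}{100} + 23409 \cdot \frac{1}{40672} = - \frac{77}{100} + \frac{23409}{40672} = - \frac{197711}{1016800} \approx -0.19444$)
$\frac{w}{-27288 - 47741} = - \frac{197711}{1016800 \left(-27288 - 47741\right)} = - \frac{197711}{1016800 \left(-75029\right)} = \left(- \frac{197711}{1016800}\right) \left(- \frac{1}{75029}\right) = \frac{197711}{76289487200}$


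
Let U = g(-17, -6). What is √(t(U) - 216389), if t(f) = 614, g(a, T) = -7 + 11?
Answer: 15*I*√959 ≈ 464.52*I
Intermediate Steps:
g(a, T) = 4
U = 4
√(t(U) - 216389) = √(614 - 216389) = √(-215775) = 15*I*√959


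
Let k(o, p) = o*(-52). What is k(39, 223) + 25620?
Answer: 23592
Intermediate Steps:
k(o, p) = -52*o
k(39, 223) + 25620 = -52*39 + 25620 = -2028 + 25620 = 23592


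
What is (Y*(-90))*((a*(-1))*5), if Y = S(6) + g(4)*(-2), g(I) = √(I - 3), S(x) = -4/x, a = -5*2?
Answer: 12000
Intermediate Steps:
a = -10
g(I) = √(-3 + I)
Y = -8/3 (Y = -4/6 + √(-3 + 4)*(-2) = -4*⅙ + √1*(-2) = -⅔ + 1*(-2) = -⅔ - 2 = -8/3 ≈ -2.6667)
(Y*(-90))*((a*(-1))*5) = (-8/3*(-90))*(-10*(-1)*5) = 240*(10*5) = 240*50 = 12000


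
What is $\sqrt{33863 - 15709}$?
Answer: $\sqrt{18154} \approx 134.74$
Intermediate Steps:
$\sqrt{33863 - 15709} = \sqrt{18154}$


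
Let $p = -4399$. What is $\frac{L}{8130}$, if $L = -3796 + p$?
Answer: $- \frac{1639}{1626} \approx -1.008$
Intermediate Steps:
$L = -8195$ ($L = -3796 - 4399 = -8195$)
$\frac{L}{8130} = - \frac{8195}{8130} = \left(-8195\right) \frac{1}{8130} = - \frac{1639}{1626}$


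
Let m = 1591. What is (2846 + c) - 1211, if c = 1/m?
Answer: 2601286/1591 ≈ 1635.0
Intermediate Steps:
c = 1/1591 ≈ 0.00062854
(2846 + c) - 1211 = (2846 + 1/1591) - 1211 = 4527987/1591 - 1211 = 2601286/1591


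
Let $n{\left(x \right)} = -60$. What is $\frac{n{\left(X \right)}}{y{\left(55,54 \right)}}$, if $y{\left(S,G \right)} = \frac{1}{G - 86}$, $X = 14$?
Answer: $1920$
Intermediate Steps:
$y{\left(S,G \right)} = \frac{1}{-86 + G}$
$\frac{n{\left(X \right)}}{y{\left(55,54 \right)}} = - \frac{60}{\frac{1}{-86 + 54}} = - \frac{60}{\frac{1}{-32}} = - \frac{60}{- \frac{1}{32}} = \left(-60\right) \left(-32\right) = 1920$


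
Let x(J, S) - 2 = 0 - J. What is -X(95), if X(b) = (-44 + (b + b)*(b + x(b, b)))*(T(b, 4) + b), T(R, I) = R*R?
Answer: -3064320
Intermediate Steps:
T(R, I) = R²
x(J, S) = 2 - J (x(J, S) = 2 + (0 - J) = 2 - J)
X(b) = (-44 + 4*b)*(b + b²) (X(b) = (-44 + (b + b)*(b + (2 - b)))*(b² + b) = (-44 + (2*b)*2)*(b + b²) = (-44 + 4*b)*(b + b²))
-X(95) = -4*95*(-11 + 95² - 10*95) = -4*95*(-11 + 9025 - 950) = -4*95*8064 = -1*3064320 = -3064320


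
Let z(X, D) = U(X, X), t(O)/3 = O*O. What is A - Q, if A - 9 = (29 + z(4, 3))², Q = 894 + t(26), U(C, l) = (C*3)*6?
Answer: 7288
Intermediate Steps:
U(C, l) = 18*C (U(C, l) = (3*C)*6 = 18*C)
t(O) = 3*O² (t(O) = 3*(O*O) = 3*O²)
z(X, D) = 18*X
Q = 2922 (Q = 894 + 3*26² = 894 + 3*676 = 894 + 2028 = 2922)
A = 10210 (A = 9 + (29 + 18*4)² = 9 + (29 + 72)² = 9 + 101² = 9 + 10201 = 10210)
A - Q = 10210 - 1*2922 = 10210 - 2922 = 7288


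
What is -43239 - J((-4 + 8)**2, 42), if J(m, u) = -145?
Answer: -43094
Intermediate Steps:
-43239 - J((-4 + 8)**2, 42) = -43239 - 1*(-145) = -43239 + 145 = -43094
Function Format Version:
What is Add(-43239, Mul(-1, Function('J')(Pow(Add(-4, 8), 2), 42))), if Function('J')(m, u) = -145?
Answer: -43094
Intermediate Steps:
Add(-43239, Mul(-1, Function('J')(Pow(Add(-4, 8), 2), 42))) = Add(-43239, Mul(-1, -145)) = Add(-43239, 145) = -43094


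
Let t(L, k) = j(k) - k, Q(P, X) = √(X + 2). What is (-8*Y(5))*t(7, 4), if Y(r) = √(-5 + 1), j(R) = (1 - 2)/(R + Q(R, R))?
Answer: 352*I/5 - 8*I*√6/5 ≈ 66.481*I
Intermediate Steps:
Q(P, X) = √(2 + X)
j(R) = -1/(R + √(2 + R)) (j(R) = (1 - 2)/(R + √(2 + R)) = -1/(R + √(2 + R)))
Y(r) = 2*I (Y(r) = √(-4) = 2*I)
t(L, k) = -k - 1/(k + √(2 + k)) (t(L, k) = -1/(k + √(2 + k)) - k = -k - 1/(k + √(2 + k)))
(-8*Y(5))*t(7, 4) = (-16*I)*(-1*4 - 1/(4 + √(2 + 4))) = (-16*I)*(-4 - 1/(4 + √6)) = -16*I*(-4 - 1/(4 + √6))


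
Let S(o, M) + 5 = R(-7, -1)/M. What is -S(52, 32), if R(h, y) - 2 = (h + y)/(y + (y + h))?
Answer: 707/144 ≈ 4.9097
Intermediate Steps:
R(h, y) = 2 + (h + y)/(h + 2*y) (R(h, y) = 2 + (h + y)/(y + (y + h)) = 2 + (h + y)/(y + (h + y)) = 2 + (h + y)/(h + 2*y))
S(o, M) = -5 + 26/(9*M) (S(o, M) = -5 + ((3*(-7) + 5*(-1))/(-7 + 2*(-1)))/M = -5 + ((-21 - 5)/(-7 - 2))/M = -5 + (-26/(-9))/M = -5 + (-1/9*(-26))/M = -5 + 26/(9*M))
-S(52, 32) = -(-5 + (26/9)/32) = -(-5 + (26/9)*(1/32)) = -(-5 + 13/144) = -1*(-707/144) = 707/144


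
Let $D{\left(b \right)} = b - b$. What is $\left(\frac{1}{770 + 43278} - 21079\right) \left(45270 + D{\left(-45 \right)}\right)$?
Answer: $- \frac{21016321149285}{22024} \approx -9.5425 \cdot 10^{8}$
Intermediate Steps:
$D{\left(b \right)} = 0$
$\left(\frac{1}{770 + 43278} - 21079\right) \left(45270 + D{\left(-45 \right)}\right) = \left(\frac{1}{770 + 43278} - 21079\right) \left(45270 + 0\right) = \left(\frac{1}{44048} - 21079\right) 45270 = \left(- \frac{928487791}{44048}\right) 45270 = - \frac{21016321149285}{22024}$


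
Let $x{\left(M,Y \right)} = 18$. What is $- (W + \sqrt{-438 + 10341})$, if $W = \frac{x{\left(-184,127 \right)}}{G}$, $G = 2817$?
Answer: $- \frac{2}{313} - \sqrt{9903} \approx -99.52$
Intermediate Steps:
$W = \frac{2}{313}$ ($W = \frac{18}{2817} = 18 \cdot \frac{1}{2817} = \frac{2}{313} \approx 0.0063898$)
$- (W + \sqrt{-438 + 10341}) = - (\frac{2}{313} + \sqrt{-438 + 10341}) = - (\frac{2}{313} + \sqrt{9903}) = - \frac{2}{313} - \sqrt{9903}$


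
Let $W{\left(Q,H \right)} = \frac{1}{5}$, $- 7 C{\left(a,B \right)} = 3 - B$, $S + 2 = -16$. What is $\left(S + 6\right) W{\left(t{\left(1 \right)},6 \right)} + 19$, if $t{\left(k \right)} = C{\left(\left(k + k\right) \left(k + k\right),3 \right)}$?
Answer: $\frac{83}{5} \approx 16.6$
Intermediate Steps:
$S = -18$ ($S = -2 - 16 = -18$)
$C{\left(a,B \right)} = - \frac{3}{7} + \frac{B}{7}$ ($C{\left(a,B \right)} = - \frac{3 - B}{7} = - \frac{3}{7} + \frac{B}{7}$)
$t{\left(k \right)} = 0$ ($t{\left(k \right)} = - \frac{3}{7} + \frac{1}{7} \cdot 3 = - \frac{3}{7} + \frac{3}{7} = 0$)
$W{\left(Q,H \right)} = \frac{1}{5}$
$\left(S + 6\right) W{\left(t{\left(1 \right)},6 \right)} + 19 = \left(-18 + 6\right) \frac{1}{5} + 19 = \left(-12\right) \frac{1}{5} + 19 = - \frac{12}{5} + 19 = \frac{83}{5}$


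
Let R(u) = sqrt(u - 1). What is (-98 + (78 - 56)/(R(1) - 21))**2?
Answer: 4326400/441 ≈ 9810.4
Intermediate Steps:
R(u) = sqrt(-1 + u)
(-98 + (78 - 56)/(R(1) - 21))**2 = (-98 + (78 - 56)/(sqrt(-1 + 1) - 21))**2 = (-98 + 22/(sqrt(0) - 21))**2 = (-98 + 22/(0 - 21))**2 = (-98 + 22/(-21))**2 = (-98 + 22*(-1/21))**2 = (-98 - 22/21)**2 = (-2080/21)**2 = 4326400/441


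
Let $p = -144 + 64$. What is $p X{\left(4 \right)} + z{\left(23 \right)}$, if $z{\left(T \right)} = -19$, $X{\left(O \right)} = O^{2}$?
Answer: $-1299$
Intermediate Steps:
$p = -80$
$p X{\left(4 \right)} + z{\left(23 \right)} = - 80 \cdot 4^{2} - 19 = \left(-80\right) 16 - 19 = -1280 - 19 = -1299$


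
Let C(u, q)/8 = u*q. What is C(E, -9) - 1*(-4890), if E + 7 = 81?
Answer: -438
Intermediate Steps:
E = 74 (E = -7 + 81 = 74)
C(u, q) = 8*q*u (C(u, q) = 8*(u*q) = 8*(q*u) = 8*q*u)
C(E, -9) - 1*(-4890) = 8*(-9)*74 - 1*(-4890) = -5328 + 4890 = -438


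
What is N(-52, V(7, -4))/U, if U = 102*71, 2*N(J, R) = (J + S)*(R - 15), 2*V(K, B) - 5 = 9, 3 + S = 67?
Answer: -8/1207 ≈ -0.0066280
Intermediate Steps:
S = 64 (S = -3 + 67 = 64)
V(K, B) = 7 (V(K, B) = 5/2 + (½)*9 = 5/2 + 9/2 = 7)
N(J, R) = (-15 + R)*(64 + J)/2 (N(J, R) = ((J + 64)*(R - 15))/2 = ((64 + J)*(-15 + R))/2 = ((-15 + R)*(64 + J))/2 = (-15 + R)*(64 + J)/2)
U = 7242
N(-52, V(7, -4))/U = (-480 + 32*7 - 15/2*(-52) + (½)*(-52)*7)/7242 = (-480 + 224 + 390 - 182)*(1/7242) = -48*1/7242 = -8/1207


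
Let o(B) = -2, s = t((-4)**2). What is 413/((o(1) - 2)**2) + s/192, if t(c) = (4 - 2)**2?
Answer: 155/6 ≈ 25.833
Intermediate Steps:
t(c) = 4 (t(c) = 2**2 = 4)
s = 4
413/((o(1) - 2)**2) + s/192 = 413/((-2 - 2)**2) + 4/192 = 413/((-4)**2) + 4*(1/192) = 413/16 + 1/48 = 155/6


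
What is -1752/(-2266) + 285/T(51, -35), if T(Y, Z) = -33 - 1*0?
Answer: -8909/1133 ≈ -7.8632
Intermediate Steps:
T(Y, Z) = -33 (T(Y, Z) = -33 + 0 = -33)
-1752/(-2266) + 285/T(51, -35) = -1752/(-2266) + 285/(-33) = -1752*(-1/2266) + 285*(-1/33) = 876/1133 - 95/11 = -8909/1133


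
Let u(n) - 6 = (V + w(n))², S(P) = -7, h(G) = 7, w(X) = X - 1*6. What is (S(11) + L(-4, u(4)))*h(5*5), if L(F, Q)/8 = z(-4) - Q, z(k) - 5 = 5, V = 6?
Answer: -721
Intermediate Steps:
w(X) = -6 + X (w(X) = X - 6 = -6 + X)
z(k) = 10 (z(k) = 5 + 5 = 10)
u(n) = 6 + n² (u(n) = 6 + (6 + (-6 + n))² = 6 + n²)
L(F, Q) = 80 - 8*Q (L(F, Q) = 8*(10 - Q) = 80 - 8*Q)
(S(11) + L(-4, u(4)))*h(5*5) = (-7 + (80 - 8*(6 + 4²)))*7 = (-7 + (80 - 8*(6 + 16)))*7 = (-7 + (80 - 8*22))*7 = (-7 + (80 - 176))*7 = (-7 - 96)*7 = -103*7 = -721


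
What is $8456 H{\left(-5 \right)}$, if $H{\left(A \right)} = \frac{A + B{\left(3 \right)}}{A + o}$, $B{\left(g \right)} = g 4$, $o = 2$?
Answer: $- \frac{59192}{3} \approx -19731.0$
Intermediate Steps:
$B{\left(g \right)} = 4 g$
$H{\left(A \right)} = \frac{12 + A}{2 + A}$ ($H{\left(A \right)} = \frac{A + 4 \cdot 3}{A + 2} = \frac{A + 12}{2 + A} = \frac{12 + A}{2 + A}$)
$8456 H{\left(-5 \right)} = 8456 \frac{12 - 5}{2 - 5} = 8456 \frac{1}{-3} \cdot 7 = 8456 \left(\left(- \frac{1}{3}\right) 7\right) = 8456 \left(- \frac{7}{3}\right) = - \frac{59192}{3}$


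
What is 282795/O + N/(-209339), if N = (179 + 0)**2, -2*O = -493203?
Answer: 34199109229/34415540939 ≈ 0.99371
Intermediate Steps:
O = 493203/2 (O = -1/2*(-493203) = 493203/2 ≈ 2.4660e+5)
N = 32041 (N = 179**2 = 32041)
282795/O + N/(-209339) = 282795/(493203/2) + 32041/(-209339) = 282795*(2/493203) + 32041*(-1/209339) = 188530/164401 - 32041/209339 = 34199109229/34415540939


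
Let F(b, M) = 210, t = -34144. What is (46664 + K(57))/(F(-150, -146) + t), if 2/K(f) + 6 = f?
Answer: -1189933/865317 ≈ -1.3751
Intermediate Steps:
K(f) = 2/(-6 + f)
(46664 + K(57))/(F(-150, -146) + t) = (46664 + 2/(-6 + 57))/(210 - 34144) = (46664 + 2/51)/(-33934) = (46664 + 2*(1/51))*(-1/33934) = (46664 + 2/51)*(-1/33934) = (2379866/51)*(-1/33934) = -1189933/865317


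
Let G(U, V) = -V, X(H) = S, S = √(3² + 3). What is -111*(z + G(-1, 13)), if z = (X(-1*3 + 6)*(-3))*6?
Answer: 1443 + 3996*√3 ≈ 8364.3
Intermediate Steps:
S = 2*√3 (S = √(9 + 3) = √12 = 2*√3 ≈ 3.4641)
X(H) = 2*√3
z = -36*√3 (z = ((2*√3)*(-3))*6 = -6*√3*6 = -36*√3 ≈ -62.354)
-111*(z + G(-1, 13)) = -111*(-36*√3 - 1*13) = -111*(-36*√3 - 13) = -111*(-13 - 36*√3) = 1443 + 3996*√3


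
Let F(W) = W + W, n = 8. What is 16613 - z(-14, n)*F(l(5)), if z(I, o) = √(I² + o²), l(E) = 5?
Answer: 16613 - 20*√65 ≈ 16452.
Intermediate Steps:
F(W) = 2*W
16613 - z(-14, n)*F(l(5)) = 16613 - √((-14)² + 8²)*2*5 = 16613 - √(196 + 64)*10 = 16613 - √260*10 = 16613 - 2*√65*10 = 16613 - 20*√65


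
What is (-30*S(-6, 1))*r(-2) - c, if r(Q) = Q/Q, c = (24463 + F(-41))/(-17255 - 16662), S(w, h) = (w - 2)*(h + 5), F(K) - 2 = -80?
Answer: 48864865/33917 ≈ 1440.7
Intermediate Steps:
F(K) = -78 (F(K) = 2 - 80 = -78)
S(w, h) = (-2 + w)*(5 + h)
c = -24385/33917 (c = (24463 - 78)/(-17255 - 16662) = 24385/(-33917) = 24385*(-1/33917) = -24385/33917 ≈ -0.71896)
r(Q) = 1
(-30*S(-6, 1))*r(-2) - c = -30*(-10 - 2*1 + 5*(-6) + 1*(-6))*1 - 1*(-24385/33917) = -30*(-10 - 2 - 30 - 6)*1 + 24385/33917 = -30*(-48)*1 + 24385/33917 = 1440*1 + 24385/33917 = 1440 + 24385/33917 = 48864865/33917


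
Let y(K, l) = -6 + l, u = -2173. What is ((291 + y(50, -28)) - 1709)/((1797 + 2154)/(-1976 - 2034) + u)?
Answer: 5822520/8717681 ≈ 0.66790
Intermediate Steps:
((291 + y(50, -28)) - 1709)/((1797 + 2154)/(-1976 - 2034) + u) = ((291 + (-6 - 28)) - 1709)/((1797 + 2154)/(-1976 - 2034) - 2173) = ((291 - 34) - 1709)/(3951/(-4010) - 2173) = (257 - 1709)/(3951*(-1/4010) - 2173) = -1452/(-3951/4010 - 2173) = -1452/(-8717681/4010) = -1452*(-4010/8717681) = 5822520/8717681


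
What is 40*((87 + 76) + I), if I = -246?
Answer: -3320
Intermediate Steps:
40*((87 + 76) + I) = 40*((87 + 76) - 246) = 40*(163 - 246) = 40*(-83) = -3320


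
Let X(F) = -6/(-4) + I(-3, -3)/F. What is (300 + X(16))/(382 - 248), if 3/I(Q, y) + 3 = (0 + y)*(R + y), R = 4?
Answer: 9647/4288 ≈ 2.2498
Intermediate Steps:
I(Q, y) = 3/(-3 + y*(4 + y)) (I(Q, y) = 3/(-3 + (0 + y)*(4 + y)) = 3/(-3 + y*(4 + y)))
X(F) = 3/2 - 1/(2*F) (X(F) = -6/(-4) + (3/(-3 + (-3)**2 + 4*(-3)))/F = -6*(-1/4) + (3/(-3 + 9 - 12))/F = 3/2 + (3/(-6))/F = 3/2 + (3*(-1/6))/F = 3/2 - 1/(2*F))
(300 + X(16))/(382 - 248) = (300 + (1/2)*(-1 + 3*16)/16)/(382 - 248) = (300 + (1/2)*(1/16)*(-1 + 48))/134 = (300 + (1/2)*(1/16)*47)*(1/134) = (300 + 47/32)*(1/134) = (9647/32)*(1/134) = 9647/4288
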